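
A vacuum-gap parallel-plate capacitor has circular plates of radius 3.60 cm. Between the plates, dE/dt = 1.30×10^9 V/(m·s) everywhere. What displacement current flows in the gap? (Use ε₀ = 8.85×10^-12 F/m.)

4.68×10^-5 A

With a uniform field, Φ_E = EA, so I_d = ε₀ A dE/dt = 4.68×10^-5 A.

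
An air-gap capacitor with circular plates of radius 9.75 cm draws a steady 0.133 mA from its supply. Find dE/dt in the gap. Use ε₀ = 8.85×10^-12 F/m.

The displacement current between the plates equals the conduction current, I_d = 0.133 mA.
Then dE/dt = I_d/(ε₀A) = 5.03×10^8 V/(m·s).

5.03×10^8 V/(m·s)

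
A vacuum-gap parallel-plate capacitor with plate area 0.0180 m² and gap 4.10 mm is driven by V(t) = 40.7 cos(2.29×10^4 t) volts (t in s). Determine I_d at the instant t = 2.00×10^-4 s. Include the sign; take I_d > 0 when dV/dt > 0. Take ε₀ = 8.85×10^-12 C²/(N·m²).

dE/dt = (V₀ω/d)·−sin(ωt) with ωt = 4.58 rad: (40.7)(2.29×10^4)(0.9912)/(4.10×10^-3) = 2.253×10^8 V/(m·s).
I_d = ε₀ A dE/dt = (8.85×10^-12)(0.0180)(2.253×10^8) = 3.59×10^-5 A.

3.59×10^-5 A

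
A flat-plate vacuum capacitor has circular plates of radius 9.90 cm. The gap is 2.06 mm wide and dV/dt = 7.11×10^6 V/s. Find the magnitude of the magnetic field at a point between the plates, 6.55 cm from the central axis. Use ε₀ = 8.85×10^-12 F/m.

I_d = C dV/dt with C = ε₀πR²/d = 1.323×10^-10 F, so I_d = (1.323×10^-10)(7.11×10^6) = 9.407×10^-4 A.
An Ampèrian loop of radius r encloses a fraction (r/R)² of I_d. Then B·2πr = μ₀ I_d (r/R)², giving B = μ₀ I_d r/(2πR²) = 1.26×10^-9 T.

1.26×10^-9 T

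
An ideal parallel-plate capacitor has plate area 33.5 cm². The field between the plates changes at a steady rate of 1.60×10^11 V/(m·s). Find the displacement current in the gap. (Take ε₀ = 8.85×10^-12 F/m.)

4.74×10^-3 A

With a uniform field, Φ_E = EA, so I_d = ε₀ A dE/dt = 4.74×10^-3 A.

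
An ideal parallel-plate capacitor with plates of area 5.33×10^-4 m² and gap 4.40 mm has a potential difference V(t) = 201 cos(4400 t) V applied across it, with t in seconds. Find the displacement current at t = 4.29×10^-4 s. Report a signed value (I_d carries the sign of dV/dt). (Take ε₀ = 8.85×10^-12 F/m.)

dE/dt = (V₀ω/d)·−sin(ωt) with ωt = 1.8876 rad: (201)(4400)(-0.9502)/(4.40×10^-3) = -1.910×10^8 V/(m·s).
I_d = ε₀ A dE/dt = (8.85×10^-12)(5.33×10^-4)(-1.910×10^8) = -9.01×10^-7 A.

-9.01×10^-7 A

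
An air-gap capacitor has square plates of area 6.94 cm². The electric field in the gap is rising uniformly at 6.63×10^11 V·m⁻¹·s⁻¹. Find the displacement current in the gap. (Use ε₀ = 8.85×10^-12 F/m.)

4.07×10^-3 A

I_d = ε₀ A (dE/dt) = (8.85×10^-12)(6.94×10^-4 m²)(6.63×10^11) = 4.07×10^-3 A.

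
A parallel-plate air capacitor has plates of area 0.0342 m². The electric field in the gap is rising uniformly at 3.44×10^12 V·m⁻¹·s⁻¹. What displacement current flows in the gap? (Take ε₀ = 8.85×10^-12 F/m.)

1.04 A

The displacement current is ε₀ times dΦ_E/dt = ε₀ A dE/dt = (8.85×10^-12)(0.0342)(3.44×10^12) = 1.04 A.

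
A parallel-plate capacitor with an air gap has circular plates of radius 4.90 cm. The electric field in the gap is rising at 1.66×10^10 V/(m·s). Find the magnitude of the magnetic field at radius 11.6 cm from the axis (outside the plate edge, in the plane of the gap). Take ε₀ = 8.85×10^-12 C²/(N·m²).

1.91×10^-9 T

Through the whole plate area (πR² = 7.543×10^-3 m²), I_d = ε₀ πR² dE/dt = 1.108×10^-3 A.
Outside the plates the loop encloses all of I_d, so B·2πr = μ₀ I_d and B = 1.91×10^-9 T.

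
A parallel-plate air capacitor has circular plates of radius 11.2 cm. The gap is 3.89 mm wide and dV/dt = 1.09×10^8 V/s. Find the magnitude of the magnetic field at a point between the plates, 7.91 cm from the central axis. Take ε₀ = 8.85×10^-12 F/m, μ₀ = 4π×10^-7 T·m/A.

1.23×10^-8 T

dE/dt = (dV/dt)/d = 2.802×10^10 V/(m·s); I_d = ε₀(πR²)(dE/dt) = (8.85×10^-12)(0.03941)(2.802×10^10) = 9.773×10^-3 A.
An Ampèrian loop of radius r encloses a fraction (r/R)² of I_d. Then B·2πr = μ₀ I_d (r/R)², giving B = μ₀ I_d r/(2πR²) = 1.23×10^-8 T.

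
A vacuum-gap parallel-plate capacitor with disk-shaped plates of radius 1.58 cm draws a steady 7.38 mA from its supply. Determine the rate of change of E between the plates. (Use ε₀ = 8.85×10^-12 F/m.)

The displacement current between the plates equals the conduction current, I_d = 7.38 mA.
Since I_d = ε₀ A dE/dt, dE/dt = I_d/(ε₀A) = (7.38×10^-3)/((8.85×10^-12)(7.843×10^-4)) = 1.06×10^12 V/(m·s).

1.06×10^12 V/(m·s)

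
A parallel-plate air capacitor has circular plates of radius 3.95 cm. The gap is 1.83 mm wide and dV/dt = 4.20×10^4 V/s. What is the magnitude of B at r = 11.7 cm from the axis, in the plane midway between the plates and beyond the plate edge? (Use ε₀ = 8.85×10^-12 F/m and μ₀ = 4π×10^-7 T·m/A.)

1.70×10^-12 T

dE/dt = (dV/dt)/d = 2.295×10^7 V/(m·s); I_d = ε₀(πR²)(dE/dt) = (8.85×10^-12)(4.902×10^-3)(2.295×10^7) = 9.956×10^-7 A.
For r ≥ R the full I_d is enclosed: B = μ₀ I_d/(2πr) = (4π×10^-7)(9.956×10^-7)/(2π·0.117) = 1.70×10^-12 T.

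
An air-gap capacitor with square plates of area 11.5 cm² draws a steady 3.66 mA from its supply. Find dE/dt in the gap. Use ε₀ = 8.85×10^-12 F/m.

By continuity, I_d in the gap equals the 3.66 mA flowing in the wire.
Since I_d = ε₀ A dE/dt, dE/dt = I_d/(ε₀A) = (3.66×10^-3)/((8.85×10^-12)(1.15×10^-3)) = 3.60×10^11 V/(m·s).

3.60×10^11 V/(m·s)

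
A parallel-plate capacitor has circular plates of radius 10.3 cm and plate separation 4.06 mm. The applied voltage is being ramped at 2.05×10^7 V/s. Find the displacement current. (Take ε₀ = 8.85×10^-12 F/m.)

1.49×10^-3 A

E = V/d so dE/dt = (dV/dt)/d = 5.049×10^9 V/(m·s), and I_d = ε₀ A dE/dt = (8.85×10^-12)(0.03333)(5.049×10^9) = 1.49×10^-3 A.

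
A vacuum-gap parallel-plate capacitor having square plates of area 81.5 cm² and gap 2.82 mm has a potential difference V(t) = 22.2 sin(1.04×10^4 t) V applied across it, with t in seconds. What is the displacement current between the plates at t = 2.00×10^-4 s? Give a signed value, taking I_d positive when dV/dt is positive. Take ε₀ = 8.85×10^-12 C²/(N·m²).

-2.88×10^-6 A

C = ε₀A/d = (8.85×10^-12)(8.15×10^-3)/(2.82×10^-3) = 2.558×10^-11 F. dV/dt = V₀ω·cos(ωt); at ωt = 2.08 rad this factor is -0.4875.
I_d = C dV/dt = (2.558×10^-11)(22.2)(1.04×10^4)(-0.4875) = -2.88×10^-6 A.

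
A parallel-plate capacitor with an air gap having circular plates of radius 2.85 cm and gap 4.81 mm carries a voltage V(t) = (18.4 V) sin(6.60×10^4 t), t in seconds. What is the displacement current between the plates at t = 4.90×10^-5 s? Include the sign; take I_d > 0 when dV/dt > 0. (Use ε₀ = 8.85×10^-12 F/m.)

-5.68×10^-6 A

dV/dt = (18.4)(6.60×10^4)·cos(3.234) = -1.209×10^6 V/s.
I_d = C dV/dt with C = ε₀A/d = (8.85×10^-12)(2.552×10^-3)/(4.81×10^-3) = 4.695×10^-12 F, so I_d = (4.695×10^-12)(-1.209×10^6) = -5.68×10^-6 A.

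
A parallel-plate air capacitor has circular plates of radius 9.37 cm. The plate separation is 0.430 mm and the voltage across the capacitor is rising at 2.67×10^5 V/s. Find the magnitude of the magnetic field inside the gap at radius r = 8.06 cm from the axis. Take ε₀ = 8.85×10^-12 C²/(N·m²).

dE/dt = (dV/dt)/d = 6.209×10^8 V/(m·s); I_d = ε₀(πR²)(dE/dt) = (8.85×10^-12)(0.02758)(6.209×10^8) = 1.516×10^-4 A.
∮B·dl = μ₀ I_d,enc with I_d,enc = I_d r²/R² = 1.122×10^-4 A; so B = μ₀ I_d,enc/(2πr) = 2.78×10^-10 T.

2.78×10^-10 T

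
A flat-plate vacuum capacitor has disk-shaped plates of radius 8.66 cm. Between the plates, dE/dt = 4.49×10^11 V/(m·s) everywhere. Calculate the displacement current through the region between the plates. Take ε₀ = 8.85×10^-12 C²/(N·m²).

I_d = ε₀ A (dE/dt) = (8.85×10^-12)(0.02356 m²)(4.49×10^11) = 0.0936 A.

0.0936 A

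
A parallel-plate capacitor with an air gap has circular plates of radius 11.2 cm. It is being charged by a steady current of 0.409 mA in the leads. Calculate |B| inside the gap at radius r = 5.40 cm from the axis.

No conduction current crosses the gap, so I_d there equals the 4.09×10^-4 A in the leads.
For r < R the Ampère–Maxwell law gives B(2πr) = μ₀ I_d (r²/R²), so B = μ₀ I_d r/(2πR²) = (4π×10^-7)(4.09×10^-4)(0.0540)/(2π·0.112²) = 3.52×10^-10 T.

3.52×10^-10 T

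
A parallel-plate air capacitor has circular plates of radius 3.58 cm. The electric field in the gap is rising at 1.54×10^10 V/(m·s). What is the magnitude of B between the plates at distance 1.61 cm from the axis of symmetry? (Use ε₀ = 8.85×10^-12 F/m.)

1.38×10^-9 T

Through the whole plate area (πR² = 4.026×10^-3 m²), I_d = ε₀ πR² dE/dt = 5.487×10^-4 A.
For r < R the Ampère–Maxwell law gives B(2πr) = μ₀ I_d (r²/R²), so B = μ₀ I_d r/(2πR²) = (4π×10^-7)(5.487×10^-4)(0.0161)/(2π·0.0358²) = 1.38×10^-9 T.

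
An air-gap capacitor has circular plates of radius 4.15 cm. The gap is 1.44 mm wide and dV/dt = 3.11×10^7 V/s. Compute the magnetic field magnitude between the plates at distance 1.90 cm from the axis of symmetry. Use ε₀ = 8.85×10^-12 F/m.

dE/dt = (dV/dt)/d = 2.160×10^10 V/(m·s); I_d = ε₀(πR²)(dE/dt) = (8.85×10^-12)(5.411×10^-3)(2.160×10^10) = 1.034×10^-3 A.
For r < R the Ampère–Maxwell law gives B(2πr) = μ₀ I_d (r²/R²), so B = μ₀ I_d r/(2πR²) = (4π×10^-7)(1.034×10^-3)(0.0190)/(2π·0.0415²) = 2.28×10^-9 T.

2.28×10^-9 T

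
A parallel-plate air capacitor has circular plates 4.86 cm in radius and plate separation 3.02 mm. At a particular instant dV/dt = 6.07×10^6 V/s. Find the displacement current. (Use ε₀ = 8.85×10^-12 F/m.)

1.32×10^-4 A

The field between the plates is E = V/d, so dE/dt = (6.07×10^6)/(3.02×10^-3 m) = 2.010×10^9 V/(m·s).
I_d = ε₀ A (dE/dt) = (8.85×10^-12)(7.420×10^-3)(2.010×10^9) = 1.32×10^-4 A.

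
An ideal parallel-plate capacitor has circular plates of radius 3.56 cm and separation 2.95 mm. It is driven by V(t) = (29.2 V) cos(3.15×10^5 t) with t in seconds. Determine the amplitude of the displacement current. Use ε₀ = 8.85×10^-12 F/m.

The displacement current equals the conduction current C dV/dt, which peaks at C V₀ ω.
With C = ε₀A/d = (8.85×10^-12)(3.982×10^-3)/(2.95×10^-3) = 1.195×10^-11 F and ω = 3.15×10^5 rad/s, I_d,max = (1.195×10^-11)(29.2)(3.15×10^5) = 1.10×10^-4 A.

1.10×10^-4 A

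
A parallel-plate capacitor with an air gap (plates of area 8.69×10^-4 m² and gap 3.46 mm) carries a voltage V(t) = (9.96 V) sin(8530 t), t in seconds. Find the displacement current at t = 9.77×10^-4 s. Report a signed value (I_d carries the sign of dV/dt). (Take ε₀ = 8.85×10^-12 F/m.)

-8.72×10^-8 A

dV/dt = (9.96)(8530)·cos(8.33381) = -3.922×10^4 V/s.
I_d = C dV/dt with C = ε₀A/d = (8.85×10^-12)(8.69×10^-4)/(3.46×10^-3) = 2.223×10^-12 F, so I_d = (2.223×10^-12)(-3.922×10^4) = -8.72×10^-8 A.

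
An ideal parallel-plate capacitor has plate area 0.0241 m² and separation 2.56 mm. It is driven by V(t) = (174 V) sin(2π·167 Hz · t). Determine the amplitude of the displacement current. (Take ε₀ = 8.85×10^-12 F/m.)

(dE/dt)_max = V₀ω/d = 7.130×10^7 V/(m·s); ω = 2πf = 1049 rad/s.
I_d,max = ε₀ A (dE/dt)_max = (8.85×10^-12)(0.0241)(7.130×10^7) = 1.52×10^-5 A.

1.52×10^-5 A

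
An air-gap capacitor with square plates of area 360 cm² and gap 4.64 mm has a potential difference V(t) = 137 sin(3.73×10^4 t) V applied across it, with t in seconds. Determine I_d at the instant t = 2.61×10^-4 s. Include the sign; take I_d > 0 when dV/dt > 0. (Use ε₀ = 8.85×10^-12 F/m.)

-3.34×10^-4 A

dE/dt = (V₀ω/d)·cos(ωt) with ωt = 9.7353 rad: (137)(3.73×10^4)(-0.9522)/(4.64×10^-3) = -1.049×10^9 V/(m·s).
I_d = ε₀ A dE/dt = (8.85×10^-12)(0.0360)(-1.049×10^9) = -3.34×10^-4 A.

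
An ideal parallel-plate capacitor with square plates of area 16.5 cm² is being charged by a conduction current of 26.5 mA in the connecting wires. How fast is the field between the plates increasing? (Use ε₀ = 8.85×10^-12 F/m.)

1.81×10^12 V/(m·s)

By continuity, I_d in the gap equals the 26.5 mA flowing in the wire.
Then dE/dt = I_d/(ε₀A) = 1.81×10^12 V/(m·s).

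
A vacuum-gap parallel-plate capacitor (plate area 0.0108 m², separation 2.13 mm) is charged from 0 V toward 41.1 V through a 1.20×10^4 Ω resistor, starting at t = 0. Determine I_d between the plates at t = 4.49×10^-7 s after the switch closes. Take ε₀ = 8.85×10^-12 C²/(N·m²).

1.49×10^-3 A

With C = ε₀A/d = (8.85×10^-12)(0.0108)/(2.13×10^-3) = 4.487×10^-11 F, the time constant is τ = RC = 5.384×10^-7 s, so t/τ = 0.8340 and e^(−t/τ) = 0.4343.
I_d = I_cond = (V₀/R) e^(−t/τ) = (3.425×10^-3)(0.4343) = 1.49×10^-3 A.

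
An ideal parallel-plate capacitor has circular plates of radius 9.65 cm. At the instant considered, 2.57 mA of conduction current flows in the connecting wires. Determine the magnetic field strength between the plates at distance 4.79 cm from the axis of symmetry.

2.64×10^-9 T

By continuity the displacement current in the gap matches the conduction current: I_d = 2.57×10^-3 A.
An Ampèrian loop of radius r encloses a fraction (r/R)² of I_d. Then B·2πr = μ₀ I_d (r/R)², giving B = μ₀ I_d r/(2πR²) = 2.64×10^-9 T.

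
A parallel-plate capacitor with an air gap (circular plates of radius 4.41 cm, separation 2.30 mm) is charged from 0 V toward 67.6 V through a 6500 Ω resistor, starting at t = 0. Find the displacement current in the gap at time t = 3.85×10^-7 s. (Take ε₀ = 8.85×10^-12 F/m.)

With C = ε₀A/d = (8.85×10^-12)(6.110×10^-3)/(2.30×10^-3) = 2.351×10^-11 F, the time constant is τ = RC = 1.528×10^-7 s, so t/τ = 2.520 and e^(−t/τ) = 0.08046.
I_d = I_cond = (V₀/R) e^(−t/τ) = (0.01040)(0.08046) = 8.37×10^-4 A.

8.37×10^-4 A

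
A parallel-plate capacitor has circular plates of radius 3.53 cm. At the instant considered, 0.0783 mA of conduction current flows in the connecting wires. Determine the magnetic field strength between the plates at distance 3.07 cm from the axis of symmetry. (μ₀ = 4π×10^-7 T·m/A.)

3.86×10^-10 T

By continuity the displacement current in the gap matches the conduction current: I_d = 7.83×10^-5 A.
An Ampèrian loop of radius r encloses a fraction (r/R)² of I_d. Then B·2πr = μ₀ I_d (r/R)², giving B = μ₀ I_d r/(2πR²) = 3.86×10^-10 T.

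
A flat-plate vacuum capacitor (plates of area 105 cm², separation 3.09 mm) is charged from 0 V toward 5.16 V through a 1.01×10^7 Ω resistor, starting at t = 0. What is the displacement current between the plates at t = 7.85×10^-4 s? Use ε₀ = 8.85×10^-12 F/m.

C = ε₀A/d = (8.85×10^-12)(0.0105)/(3.09×10^-3) = 3.007×10^-11 F and τ = RC = 3.037×10^-4 s. I_d in the gap equals the RC charging current.
I_d(t) = (V₀/R) e^(−t/τ) = 5.109×10^-7 · e^(−2.585) = 3.85×10^-8 A.

3.85×10^-8 A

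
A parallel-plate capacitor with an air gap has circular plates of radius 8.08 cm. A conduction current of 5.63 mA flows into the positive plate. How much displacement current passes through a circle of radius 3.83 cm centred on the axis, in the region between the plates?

Between the plates the displacement current equals the wire current: I_d = 5.63 mA = 5.63×10^-3 A.
The field is uniform, so I_d,enc = I_d (r/R)² = (5.63×10^-3)(3.83/8.08)² = 1.26×10^-3 A.

1.26×10^-3 A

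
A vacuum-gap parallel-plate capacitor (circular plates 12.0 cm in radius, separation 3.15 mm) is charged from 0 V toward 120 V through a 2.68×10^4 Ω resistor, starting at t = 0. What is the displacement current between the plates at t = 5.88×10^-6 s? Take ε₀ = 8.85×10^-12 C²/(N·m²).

C = ε₀A/d = (8.85×10^-12)(0.04524)/(3.15×10^-3) = 1.271×10^-10 F and τ = RC = 3.406×10^-6 s. I_d in the gap equals the RC charging current.
I_d(t) = (V₀/R) e^(−t/τ) = 4.478×10^-3 · e^(−1.726) = 7.97×10^-4 A.

7.97×10^-4 A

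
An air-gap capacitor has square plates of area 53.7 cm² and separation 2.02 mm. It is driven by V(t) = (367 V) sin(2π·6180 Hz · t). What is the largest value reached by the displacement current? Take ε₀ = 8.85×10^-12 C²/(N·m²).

3.35×10^-4 A

C = ε₀A/d = (8.85×10^-12)(5.37×10^-3)/(2.02×10^-3) = 2.353×10^-11 F; ω = 2πf = 3.883×10^4 rad/s.
I_d = C dV/dt, so |I_d|_max = C V₀ ω = (2.353×10^-11)(367)(3.883×10^4) = 3.35×10^-4 A.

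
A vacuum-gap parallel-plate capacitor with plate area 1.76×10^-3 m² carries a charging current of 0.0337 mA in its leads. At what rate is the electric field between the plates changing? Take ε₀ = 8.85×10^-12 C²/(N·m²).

The displacement current between the plates equals the conduction current, I_d = 0.0337 mA.
Then dE/dt = I_d/(ε₀A) = 2.16×10^9 V/(m·s).

2.16×10^9 V/(m·s)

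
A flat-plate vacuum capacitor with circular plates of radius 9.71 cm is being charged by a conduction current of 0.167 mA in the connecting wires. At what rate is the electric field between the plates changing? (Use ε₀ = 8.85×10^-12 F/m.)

6.37×10^8 V/(m·s)

The displacement current between the plates equals the conduction current, I_d = 0.167 mA.
Then dE/dt = I_d/(ε₀A) = 6.37×10^8 V/(m·s).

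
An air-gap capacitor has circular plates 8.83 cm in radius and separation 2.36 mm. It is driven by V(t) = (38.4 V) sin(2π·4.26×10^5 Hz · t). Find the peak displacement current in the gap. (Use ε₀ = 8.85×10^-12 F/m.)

9.44×10^-3 A

The displacement current equals the conduction current C dV/dt, which peaks at C V₀ ω.
With C = ε₀A/d = (8.85×10^-12)(0.02449)/(2.36×10^-3) = 9.184×10^-11 F and ω = 2πf = 2.677×10^6 rad/s, I_d,max = (9.184×10^-11)(38.4)(2.677×10^6) = 9.44×10^-3 A.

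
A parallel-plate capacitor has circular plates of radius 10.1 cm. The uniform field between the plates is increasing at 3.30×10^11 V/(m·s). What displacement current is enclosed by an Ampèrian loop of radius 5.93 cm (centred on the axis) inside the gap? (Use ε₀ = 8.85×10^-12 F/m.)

0.0323 A

Total displacement current: I_d = ε₀(πR²)(dE/dt) = (8.85×10^-12)(0.03205)(3.30×10^11) = 0.09360 A.
Since J_d is uniform, the enclosed fraction is (r/R)² = 0.3447, giving I_d,enc = 0.0323 A.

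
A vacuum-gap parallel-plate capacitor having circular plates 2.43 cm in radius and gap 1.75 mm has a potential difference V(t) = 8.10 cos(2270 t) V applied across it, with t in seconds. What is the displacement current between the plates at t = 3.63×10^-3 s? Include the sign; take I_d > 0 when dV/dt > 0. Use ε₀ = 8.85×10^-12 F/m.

-1.60×10^-7 A

C = ε₀A/d = (8.85×10^-12)(1.855×10^-3)/(1.75×10^-3) = 9.381×10^-12 F. dV/dt = V₀ω·−sin(ωt); at ωt = 8.2401 rad this factor is -0.9264.
I_d = C dV/dt = (9.381×10^-12)(8.10)(2270)(-0.9264) = -1.60×10^-7 A.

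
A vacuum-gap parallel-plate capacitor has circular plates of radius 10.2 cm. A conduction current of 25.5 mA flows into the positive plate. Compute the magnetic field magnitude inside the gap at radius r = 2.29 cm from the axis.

1.12×10^-8 T

By continuity the displacement current in the gap matches the conduction current: I_d = 0.0255 A.
∮B·dl = μ₀ I_d,enc with I_d,enc = I_d r²/R² = 1.285×10^-3 A; so B = μ₀ I_d,enc/(2πr) = 1.12×10^-8 T.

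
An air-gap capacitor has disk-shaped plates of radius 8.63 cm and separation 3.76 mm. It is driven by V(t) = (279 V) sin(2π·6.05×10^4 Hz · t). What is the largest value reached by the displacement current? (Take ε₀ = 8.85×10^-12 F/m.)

5.84×10^-3 A

The displacement current equals the conduction current C dV/dt, which peaks at C V₀ ω.
With C = ε₀A/d = (8.85×10^-12)(0.02340)/(3.76×10^-3) = 5.508×10^-11 F and ω = 2πf = 3.801×10^5 rad/s, I_d,max = (5.508×10^-11)(279)(3.801×10^5) = 5.84×10^-3 A.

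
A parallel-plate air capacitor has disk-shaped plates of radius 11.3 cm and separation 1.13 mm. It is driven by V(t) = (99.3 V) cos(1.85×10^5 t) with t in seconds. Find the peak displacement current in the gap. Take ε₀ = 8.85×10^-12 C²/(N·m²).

5.77×10^-3 A

The displacement current equals the conduction current C dV/dt, which peaks at C V₀ ω.
With C = ε₀A/d = (8.85×10^-12)(0.04011)/(1.13×10^-3) = 3.141×10^-10 F and ω = 1.85×10^5 rad/s, I_d,max = (3.141×10^-10)(99.3)(1.85×10^5) = 5.77×10^-3 A.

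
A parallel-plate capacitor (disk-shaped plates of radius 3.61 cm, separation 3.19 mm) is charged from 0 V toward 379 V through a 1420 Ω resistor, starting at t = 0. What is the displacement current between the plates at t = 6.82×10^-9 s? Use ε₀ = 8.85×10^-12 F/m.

0.175 A

C = ε₀A/d = (8.85×10^-12)(4.094×10^-3)/(3.19×10^-3) = 1.136×10^-11 F, so τ = RC = 1.613×10^-8 s.
The conduction current is I(t) = (V₀/R) e^(−t/τ), and the displacement current between the plates equals it.
t/τ = 0.4228; I_d = (379/1420) · e^(−0.4228) = (0.2669)(0.6552) = 0.175 A.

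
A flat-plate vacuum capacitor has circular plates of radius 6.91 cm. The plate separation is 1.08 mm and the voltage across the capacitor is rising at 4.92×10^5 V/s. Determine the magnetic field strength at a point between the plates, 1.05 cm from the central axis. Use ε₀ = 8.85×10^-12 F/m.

2.66×10^-11 T

dE/dt = (dV/dt)/d = 4.556×10^8 V/(m·s); I_d = ε₀(πR²)(dE/dt) = (8.85×10^-12)(0.01500)(4.556×10^8) = 6.048×10^-5 A.
For r < R the Ampère–Maxwell law gives B(2πr) = μ₀ I_d (r²/R²), so B = μ₀ I_d r/(2πR²) = (4π×10^-7)(6.048×10^-5)(0.0105)/(2π·0.0691²) = 2.66×10^-11 T.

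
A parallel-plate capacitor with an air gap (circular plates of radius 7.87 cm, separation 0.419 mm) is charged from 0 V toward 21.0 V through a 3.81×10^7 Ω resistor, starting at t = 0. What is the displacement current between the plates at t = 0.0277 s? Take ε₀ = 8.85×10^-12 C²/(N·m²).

C = ε₀A/d = (8.85×10^-12)(0.01946)/(4.19×10^-4) = 4.110×10^-10 F, so τ = RC = 0.01566 s.
The conduction current is I(t) = (V₀/R) e^(−t/τ), and the displacement current between the plates equals it.
t/τ = 1.769; I_d = (21.0/3.81×10^7) · e^(−1.769) = (5.512×10^-7)(0.1705) = 9.40×10^-8 A.

9.40×10^-8 A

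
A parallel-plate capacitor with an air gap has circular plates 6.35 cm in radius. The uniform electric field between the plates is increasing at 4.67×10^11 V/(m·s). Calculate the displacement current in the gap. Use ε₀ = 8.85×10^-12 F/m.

0.0524 A

With a uniform field, Φ_E = EA, so I_d = ε₀ A dE/dt = 0.0524 A.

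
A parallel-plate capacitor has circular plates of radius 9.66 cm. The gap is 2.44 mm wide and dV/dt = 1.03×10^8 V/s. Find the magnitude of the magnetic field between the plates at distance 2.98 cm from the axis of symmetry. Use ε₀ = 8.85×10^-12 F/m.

I_d = C dV/dt with C = ε₀πR²/d = 1.063×10^-10 F, so I_d = (1.063×10^-10)(1.03×10^8) = 0.01095 A.
∮B·dl = μ₀ I_d,enc with I_d,enc = I_d r²/R² = 1.042×10^-3 A; so B = μ₀ I_d,enc/(2πr) = 6.99×10^-9 T.

6.99×10^-9 T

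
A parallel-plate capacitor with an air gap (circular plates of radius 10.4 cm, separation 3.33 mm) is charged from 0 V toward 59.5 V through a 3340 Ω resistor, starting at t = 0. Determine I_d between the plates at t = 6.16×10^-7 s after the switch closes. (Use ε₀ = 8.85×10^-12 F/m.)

2.31×10^-3 A

C = ε₀A/d = (8.85×10^-12)(0.03398)/(3.33×10^-3) = 9.031×10^-11 F and τ = RC = 3.016×10^-7 s. I_d in the gap equals the RC charging current.
I_d(t) = (V₀/R) e^(−t/τ) = 0.01781 · e^(−2.042) = 2.31×10^-3 A.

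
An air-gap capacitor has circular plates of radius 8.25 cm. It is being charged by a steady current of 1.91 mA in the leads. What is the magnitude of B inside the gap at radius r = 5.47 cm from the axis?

3.07×10^-9 T

No conduction current crosses the gap, so I_d there equals the 1.91×10^-3 A in the leads.
∮B·dl = μ₀ I_d,enc with I_d,enc = I_d r²/R² = 8.397×10^-4 A; so B = μ₀ I_d,enc/(2πr) = 3.07×10^-9 T.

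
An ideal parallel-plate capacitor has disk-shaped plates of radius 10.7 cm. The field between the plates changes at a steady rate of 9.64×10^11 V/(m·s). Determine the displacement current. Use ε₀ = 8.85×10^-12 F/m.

With a uniform field, Φ_E = EA, so I_d = ε₀ A dE/dt = 0.307 A.

0.307 A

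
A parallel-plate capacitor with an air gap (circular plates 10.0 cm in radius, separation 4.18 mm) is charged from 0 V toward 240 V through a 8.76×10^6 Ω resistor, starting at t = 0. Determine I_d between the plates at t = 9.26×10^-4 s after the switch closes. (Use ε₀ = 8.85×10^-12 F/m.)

C = ε₀A/d = (8.85×10^-12)(0.03142)/(4.18×10^-3) = 6.652×10^-11 F and τ = RC = 5.827×10^-4 s. I_d in the gap equals the RC charging current.
I_d(t) = (V₀/R) e^(−t/τ) = 2.740×10^-5 · e^(−1.589) = 5.59×10^-6 A.

5.59×10^-6 A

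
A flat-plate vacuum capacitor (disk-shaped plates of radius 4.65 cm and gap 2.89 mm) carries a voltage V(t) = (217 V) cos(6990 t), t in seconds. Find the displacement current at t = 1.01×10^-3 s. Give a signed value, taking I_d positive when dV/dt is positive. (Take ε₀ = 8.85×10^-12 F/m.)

C = ε₀A/d = (8.85×10^-12)(6.793×10^-3)/(2.89×10^-3) = 2.080×10^-11 F. dV/dt = V₀ω·−sin(ωt); at ωt = 7.0599 rad this factor is -0.7009.
I_d = C dV/dt = (2.080×10^-11)(217)(6990)(-0.7009) = -2.21×10^-5 A.

-2.21×10^-5 A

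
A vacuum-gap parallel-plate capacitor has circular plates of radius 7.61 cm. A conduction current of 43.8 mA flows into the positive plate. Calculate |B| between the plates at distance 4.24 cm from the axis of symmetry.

6.41×10^-8 T

Between the plates the displacement current equals the wire current: I_d = 43.8 mA = 0.0438 A.
An Ampèrian loop of radius r encloses a fraction (r/R)² of I_d. Then B·2πr = μ₀ I_d (r/R)², giving B = μ₀ I_d r/(2πR²) = 6.41×10^-8 T.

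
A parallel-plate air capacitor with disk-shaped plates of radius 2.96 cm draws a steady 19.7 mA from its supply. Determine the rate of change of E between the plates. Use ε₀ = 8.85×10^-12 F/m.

Charge continuity gives I_d = I = 0.0197 A between the plates.
Then dE/dt = I_d/(ε₀A) = 8.09×10^11 V/(m·s).

8.09×10^11 V/(m·s)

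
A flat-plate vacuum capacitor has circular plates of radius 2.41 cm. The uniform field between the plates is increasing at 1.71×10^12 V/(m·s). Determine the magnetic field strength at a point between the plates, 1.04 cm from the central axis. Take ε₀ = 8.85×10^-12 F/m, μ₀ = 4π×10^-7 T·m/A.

9.89×10^-8 T

Through the whole plate area (πR² = 1.825×10^-3 m²), I_d = ε₀ πR² dE/dt = 0.02762 A.
∮B·dl = μ₀ I_d,enc with I_d,enc = I_d r²/R² = 5.143×10^-3 A; so B = μ₀ I_d,enc/(2πr) = 9.89×10^-8 T.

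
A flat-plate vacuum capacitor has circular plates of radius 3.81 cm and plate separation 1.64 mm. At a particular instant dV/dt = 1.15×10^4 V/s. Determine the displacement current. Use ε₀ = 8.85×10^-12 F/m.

2.83×10^-7 A

The displacement current equals the charging current C dV/dt. With C = ε₀A/d = (8.85×10^-12)(4.560×10^-3)/(1.64×10^-3) = 2.461×10^-11 F, I_d = (2.461×10^-11)(1.15×10^4) = 2.83×10^-7 A.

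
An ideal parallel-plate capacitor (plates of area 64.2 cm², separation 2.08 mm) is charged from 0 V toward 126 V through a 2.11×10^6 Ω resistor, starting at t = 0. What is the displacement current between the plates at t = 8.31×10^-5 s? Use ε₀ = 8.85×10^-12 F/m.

1.41×10^-5 A

With C = ε₀A/d = (8.85×10^-12)(6.42×10^-3)/(2.08×10^-3) = 2.732×10^-11 F, the time constant is τ = RC = 5.765×10^-5 s, so t/τ = 1.441 and e^(−t/τ) = 0.2367.
I_d = I_cond = (V₀/R) e^(−t/τ) = (5.972×10^-5)(0.2367) = 1.41×10^-5 A.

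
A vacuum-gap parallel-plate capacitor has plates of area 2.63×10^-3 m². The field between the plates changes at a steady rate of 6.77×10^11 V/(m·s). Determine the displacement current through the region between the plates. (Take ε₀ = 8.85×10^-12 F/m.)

I_d = ε₀ A (dE/dt) = (8.85×10^-12)(2.63×10^-3 m²)(6.77×10^11) = 0.0158 A.

0.0158 A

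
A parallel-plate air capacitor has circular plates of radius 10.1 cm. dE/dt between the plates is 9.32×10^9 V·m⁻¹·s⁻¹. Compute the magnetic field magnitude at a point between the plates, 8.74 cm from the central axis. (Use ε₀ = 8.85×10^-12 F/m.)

4.53×10^-9 T

I_d = ε₀ dΦ_E/dt = ε₀ πR² (dE/dt) = (8.85×10^-12)(0.03205)(9.32×10^9) = 2.644×10^-3 A through the full plate area.
For r < R the Ampère–Maxwell law gives B(2πr) = μ₀ I_d (r²/R²), so B = μ₀ I_d r/(2πR²) = (4π×10^-7)(2.644×10^-3)(0.0874)/(2π·0.101²) = 4.53×10^-9 T.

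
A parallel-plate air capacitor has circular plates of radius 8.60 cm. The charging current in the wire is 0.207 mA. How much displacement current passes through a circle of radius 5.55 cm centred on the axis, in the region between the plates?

8.62×10^-5 A

Between the plates the displacement current equals the wire current: I_d = 0.207 mA = 2.07×10^-4 A.
The field is uniform, so I_d,enc = I_d (r/R)² = (2.07×10^-4)(5.55/8.60)² = 8.62×10^-5 A.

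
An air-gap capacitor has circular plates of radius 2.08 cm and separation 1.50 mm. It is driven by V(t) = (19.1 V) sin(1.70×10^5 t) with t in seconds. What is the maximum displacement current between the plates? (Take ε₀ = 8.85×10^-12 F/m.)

(dE/dt)_max = V₀ω/d = 2.165×10^9 V/(m·s); ω = 1.70×10^5 rad/s.
I_d,max = ε₀ A (dE/dt)_max = (8.85×10^-12)(1.359×10^-3)(2.165×10^9) = 2.60×10^-5 A.

2.60×10^-5 A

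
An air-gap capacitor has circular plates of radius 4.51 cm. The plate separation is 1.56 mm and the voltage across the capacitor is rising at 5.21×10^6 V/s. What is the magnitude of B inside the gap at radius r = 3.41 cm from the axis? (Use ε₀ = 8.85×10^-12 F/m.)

dE/dt = (dV/dt)/d = 3.340×10^9 V/(m·s); I_d = ε₀(πR²)(dE/dt) = (8.85×10^-12)(6.390×10^-3)(3.340×10^9) = 1.889×10^-4 A.
For r < R the Ampère–Maxwell law gives B(2πr) = μ₀ I_d (r²/R²), so B = μ₀ I_d r/(2πR²) = (4π×10^-7)(1.889×10^-4)(0.0341)/(2π·0.0451²) = 6.33×10^-10 T.

6.33×10^-10 T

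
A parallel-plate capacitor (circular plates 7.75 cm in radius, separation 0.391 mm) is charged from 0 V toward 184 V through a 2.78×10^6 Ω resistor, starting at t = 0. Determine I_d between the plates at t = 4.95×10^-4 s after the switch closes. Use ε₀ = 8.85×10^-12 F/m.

With C = ε₀A/d = (8.85×10^-12)(0.01887)/(3.91×10^-4) = 4.271×10^-10 F, the time constant is τ = RC = 1.187×10^-3 s, so t/τ = 0.4170 and e^(−t/τ) = 0.6590.
I_d = I_cond = (V₀/R) e^(−t/τ) = (6.619×10^-5)(0.6590) = 4.36×10^-5 A.

4.36×10^-5 A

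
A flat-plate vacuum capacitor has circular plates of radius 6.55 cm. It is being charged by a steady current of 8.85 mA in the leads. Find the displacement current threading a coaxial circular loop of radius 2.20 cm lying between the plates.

Between the plates the displacement current equals the wire current: I_d = 8.85 mA = 8.85×10^-3 A.
The field is uniform, so I_d,enc = I_d (r/R)² = (8.85×10^-3)(2.20/6.55)² = 9.98×10^-4 A.

9.98×10^-4 A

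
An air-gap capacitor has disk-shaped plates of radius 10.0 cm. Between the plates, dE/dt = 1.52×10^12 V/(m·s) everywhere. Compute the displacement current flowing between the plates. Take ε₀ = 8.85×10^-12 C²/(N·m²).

0.423 A

I_d = ε₀ A (dE/dt) = (8.85×10^-12)(0.03142 m²)(1.52×10^12) = 0.423 A.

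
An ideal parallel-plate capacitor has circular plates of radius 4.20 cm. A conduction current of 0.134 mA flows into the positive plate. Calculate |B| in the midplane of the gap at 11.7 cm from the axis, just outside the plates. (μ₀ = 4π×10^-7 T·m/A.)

2.29×10^-10 T

Between the plates the displacement current equals the wire current: I_d = 0.134 mA = 1.34×10^-4 A.
Outside the plates the loop encloses all of I_d, so B·2πr = μ₀ I_d and B = 2.29×10^-10 T.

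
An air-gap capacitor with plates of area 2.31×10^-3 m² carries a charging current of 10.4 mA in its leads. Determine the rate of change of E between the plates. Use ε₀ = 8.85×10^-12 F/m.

5.09×10^11 V/(m·s)

The displacement current between the plates equals the conduction current, I_d = 10.4 mA.
Inverting I_d = ε₀ A dE/dt gives dE/dt = 0.0104 / (8.85×10^-12 · 2.31×10^-3) = 5.09×10^11 V/(m·s).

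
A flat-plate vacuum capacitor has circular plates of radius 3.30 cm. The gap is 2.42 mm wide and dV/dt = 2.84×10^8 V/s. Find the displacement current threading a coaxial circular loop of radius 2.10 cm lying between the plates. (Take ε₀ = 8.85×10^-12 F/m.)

I_d = C dV/dt with C = ε₀πR²/d = 1.251×10^-11 F, so I_d = (1.251×10^-11)(2.84×10^8) = 3.553×10^-3 A.
Since J_d is uniform, the enclosed fraction is (r/R)² = 0.4050, giving I_d,enc = 1.44×10^-3 A.

1.44×10^-3 A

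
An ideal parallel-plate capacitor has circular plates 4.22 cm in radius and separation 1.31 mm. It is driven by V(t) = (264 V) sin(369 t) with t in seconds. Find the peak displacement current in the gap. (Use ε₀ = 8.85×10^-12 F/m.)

3.68×10^-6 A

C = ε₀A/d = (8.85×10^-12)(5.595×10^-3)/(1.31×10^-3) = 3.780×10^-11 F; ω = 369 rad/s.
I_d = C dV/dt, so |I_d|_max = C V₀ ω = (3.780×10^-11)(264)(369) = 3.68×10^-6 A.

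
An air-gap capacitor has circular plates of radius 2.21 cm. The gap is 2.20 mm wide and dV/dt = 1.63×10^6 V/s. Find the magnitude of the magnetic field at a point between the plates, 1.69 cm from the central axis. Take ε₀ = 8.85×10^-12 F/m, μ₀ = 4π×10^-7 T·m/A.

I_d = C dV/dt with C = ε₀πR²/d = 6.171×10^-12 F, so I_d = (6.171×10^-12)(1.63×10^6) = 1.006×10^-5 A.
For r < R the Ampère–Maxwell law gives B(2πr) = μ₀ I_d (r²/R²), so B = μ₀ I_d r/(2πR²) = (4π×10^-7)(1.006×10^-5)(0.0169)/(2π·0.0221²) = 6.96×10^-11 T.

6.96×10^-11 T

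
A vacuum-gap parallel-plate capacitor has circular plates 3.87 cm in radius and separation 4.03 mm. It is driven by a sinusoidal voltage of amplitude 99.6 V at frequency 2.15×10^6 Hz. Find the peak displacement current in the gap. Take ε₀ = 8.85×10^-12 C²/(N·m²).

C = ε₀A/d = (8.85×10^-12)(4.705×10^-3)/(4.03×10^-3) = 1.033×10^-11 F; ω = 2πf = 1.351×10^7 rad/s.
I_d = C dV/dt, so |I_d|_max = C V₀ ω = (1.033×10^-11)(99.6)(1.351×10^7) = 0.0139 A.

0.0139 A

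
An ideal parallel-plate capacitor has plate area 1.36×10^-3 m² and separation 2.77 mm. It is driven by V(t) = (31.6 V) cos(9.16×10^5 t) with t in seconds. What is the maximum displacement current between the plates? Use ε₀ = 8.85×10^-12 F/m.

1.26×10^-4 A

(dE/dt)_max = V₀ω/d = 1.045×10^10 V/(m·s); ω = 9.16×10^5 rad/s.
I_d,max = ε₀ A (dE/dt)_max = (8.85×10^-12)(1.36×10^-3)(1.045×10^10) = 1.26×10^-4 A.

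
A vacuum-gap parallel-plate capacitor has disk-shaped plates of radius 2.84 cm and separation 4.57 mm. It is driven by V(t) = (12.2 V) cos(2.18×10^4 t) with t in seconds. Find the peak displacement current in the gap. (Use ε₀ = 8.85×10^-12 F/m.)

(dE/dt)_max = V₀ω/d = 5.820×10^7 V/(m·s); ω = 2.18×10^4 rad/s.
I_d,max = ε₀ A (dE/dt)_max = (8.85×10^-12)(2.534×10^-3)(5.820×10^7) = 1.31×10^-6 A.

1.31×10^-6 A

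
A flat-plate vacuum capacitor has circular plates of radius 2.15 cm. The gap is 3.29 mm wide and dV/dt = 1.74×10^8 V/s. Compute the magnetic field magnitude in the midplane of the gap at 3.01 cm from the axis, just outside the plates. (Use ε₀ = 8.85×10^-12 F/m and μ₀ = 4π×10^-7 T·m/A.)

dE/dt = (dV/dt)/d = 5.289×10^10 V/(m·s); I_d = ε₀(πR²)(dE/dt) = (8.85×10^-12)(1.452×10^-3)(5.289×10^10) = 6.796×10^-4 A.
With r > R the enclosed displacement current is the full I_d; B = μ₀ I_d / (2πr) = 4.52×10^-9 T.

4.52×10^-9 T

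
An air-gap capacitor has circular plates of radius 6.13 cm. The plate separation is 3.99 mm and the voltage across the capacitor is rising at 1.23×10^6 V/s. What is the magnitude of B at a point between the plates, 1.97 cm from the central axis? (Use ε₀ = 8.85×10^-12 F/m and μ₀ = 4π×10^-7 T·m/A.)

3.38×10^-11 T

dE/dt = (dV/dt)/d = 3.083×10^8 V/(m·s); I_d = ε₀(πR²)(dE/dt) = (8.85×10^-12)(0.01181)(3.083×10^8) = 3.222×10^-5 A.
∮B·dl = μ₀ I_d,enc with I_d,enc = I_d r²/R² = 3.328×10^-6 A; so B = μ₀ I_d,enc/(2πr) = 3.38×10^-11 T.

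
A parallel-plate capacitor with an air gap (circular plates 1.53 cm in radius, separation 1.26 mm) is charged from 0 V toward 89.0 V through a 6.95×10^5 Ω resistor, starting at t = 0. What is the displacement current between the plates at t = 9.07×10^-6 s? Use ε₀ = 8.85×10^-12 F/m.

With C = ε₀A/d = (8.85×10^-12)(7.354×10^-4)/(1.26×10^-3) = 5.165×10^-12 F, the time constant is τ = RC = 3.590×10^-6 s, so t/τ = 2.526 and e^(−t/τ) = 0.07998.
I_d = I_cond = (V₀/R) e^(−t/τ) = (1.281×10^-4)(0.07998) = 1.02×10^-5 A.

1.02×10^-5 A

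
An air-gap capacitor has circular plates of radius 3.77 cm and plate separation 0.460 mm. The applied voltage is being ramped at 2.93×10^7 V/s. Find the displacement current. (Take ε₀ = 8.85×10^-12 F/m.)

2.52×10^-3 A

E = V/d so dE/dt = (dV/dt)/d = 6.370×10^10 V/(m·s), and I_d = ε₀ A dE/dt = (8.85×10^-12)(4.465×10^-3)(6.370×10^10) = 2.52×10^-3 A.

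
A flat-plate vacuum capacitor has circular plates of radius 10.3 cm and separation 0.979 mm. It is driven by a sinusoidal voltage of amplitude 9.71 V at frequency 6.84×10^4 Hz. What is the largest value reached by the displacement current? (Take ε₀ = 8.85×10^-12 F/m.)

(dE/dt)_max = V₀ω/d = 4.263×10^9 V/(m·s); ω = 2πf = 4.298×10^5 rad/s.
I_d,max = ε₀ A (dE/dt)_max = (8.85×10^-12)(0.03333)(4.263×10^9) = 1.26×10^-3 A.

1.26×10^-3 A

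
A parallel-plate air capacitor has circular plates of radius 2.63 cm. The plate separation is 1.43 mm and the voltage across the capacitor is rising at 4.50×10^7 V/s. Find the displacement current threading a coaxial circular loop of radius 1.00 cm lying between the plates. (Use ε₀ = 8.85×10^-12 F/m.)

8.75×10^-5 A

I_d = C dV/dt with C = ε₀πR²/d = 1.345×10^-11 F, so I_d = (1.345×10^-11)(4.50×10^7) = 6.052×10^-4 A.
Since J_d is uniform, the enclosed fraction is (r/R)² = 0.1446, giving I_d,enc = 8.75×10^-5 A.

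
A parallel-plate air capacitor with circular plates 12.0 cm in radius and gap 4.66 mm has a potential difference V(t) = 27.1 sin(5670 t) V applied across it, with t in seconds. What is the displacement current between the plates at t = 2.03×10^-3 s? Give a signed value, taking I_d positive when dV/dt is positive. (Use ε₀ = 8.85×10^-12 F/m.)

6.50×10^-6 A

dV/dt = (27.1)(5670)·cos(11.5101) = 7.562×10^4 V/s.
I_d = C dV/dt with C = ε₀A/d = (8.85×10^-12)(0.04524)/(4.66×10^-3) = 8.592×10^-11 F, so I_d = (8.592×10^-11)(7.562×10^4) = 6.50×10^-6 A.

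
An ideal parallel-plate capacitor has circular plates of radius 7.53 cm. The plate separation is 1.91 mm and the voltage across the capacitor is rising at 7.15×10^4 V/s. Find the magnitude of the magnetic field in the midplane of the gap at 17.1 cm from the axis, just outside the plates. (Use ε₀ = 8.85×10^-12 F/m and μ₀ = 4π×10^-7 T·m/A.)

6.90×10^-12 T

dE/dt = (dV/dt)/d = 3.743×10^7 V/(m·s); I_d = ε₀(πR²)(dE/dt) = (8.85×10^-12)(0.01781)(3.743×10^7) = 5.900×10^-6 A.
Outside the plates the loop encloses all of I_d, so B·2πr = μ₀ I_d and B = 6.90×10^-12 T.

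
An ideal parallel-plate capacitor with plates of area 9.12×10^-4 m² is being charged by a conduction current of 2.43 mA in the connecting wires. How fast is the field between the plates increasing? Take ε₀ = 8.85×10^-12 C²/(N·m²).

The displacement current between the plates equals the conduction current, I_d = 2.43 mA.
Since I_d = ε₀ A dE/dt, dE/dt = I_d/(ε₀A) = (2.43×10^-3)/((8.85×10^-12)(9.12×10^-4)) = 3.01×10^11 V/(m·s).

3.01×10^11 V/(m·s)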